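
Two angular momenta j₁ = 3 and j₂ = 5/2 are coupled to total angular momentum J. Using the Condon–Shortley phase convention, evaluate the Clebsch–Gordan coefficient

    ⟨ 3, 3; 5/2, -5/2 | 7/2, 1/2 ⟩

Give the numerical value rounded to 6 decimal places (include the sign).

+0.308607

j₁+j₂−J=2  J+j₁−j₂=4  J−j₁+j₂=3  j₁+j₂+J+1=10
(j₁±m₁, j₂±m₂, J±M) = (6,0,0,5,4,3)
P² = 55296/7
sum k=0..0:
  [0] +1/288 = 1/288
S = 1/288
C² = P²·S² = 2/21 ; C = +0.308607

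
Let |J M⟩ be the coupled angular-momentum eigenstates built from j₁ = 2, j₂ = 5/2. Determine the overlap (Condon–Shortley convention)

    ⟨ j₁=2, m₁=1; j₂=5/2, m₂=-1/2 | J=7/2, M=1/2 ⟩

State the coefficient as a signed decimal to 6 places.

√[8·1!3!4!/9! · 3!1!2!3!4!3!] = √(1152/35)
  +(−1)^0/∏(0,1,1,2,2,2)! = 1/8  (running 1/8)
  +(−1)^1/∏(1,0,0,1,3,3)! = -1/36  (running 7/72)
⟨..|..⟩ = √(1152/35)·(7/72) = +0.557773

+√(14/45) ≈ +0.557773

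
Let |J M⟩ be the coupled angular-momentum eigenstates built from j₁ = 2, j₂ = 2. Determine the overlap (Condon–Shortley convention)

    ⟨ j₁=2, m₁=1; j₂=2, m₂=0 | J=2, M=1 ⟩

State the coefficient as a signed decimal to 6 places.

−√(1/14) ≈ -0.267261

j₁+j₂−J=2  J+j₁−j₂=2  J−j₁+j₂=2  j₁+j₂+J+1=7
(j₁±m₁, j₂±m₂, J±M) = (3,1,2,2,3,1)
P² = 8/7
sum k=0..1:
  [0] +1/4 = 1/4
  [1] −1/2 = -1/2
S = -1/4
C² = P²·S² = 1/14 ; C = -0.267261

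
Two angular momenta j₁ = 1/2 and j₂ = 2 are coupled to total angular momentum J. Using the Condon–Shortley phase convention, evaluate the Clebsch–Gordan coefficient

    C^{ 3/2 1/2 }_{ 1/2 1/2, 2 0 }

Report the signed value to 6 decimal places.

triangle: 1!·0!·3!/5! = 6/120
(j±m)!: 1!·0!·2!·2!·2!·1! = 8
prefactor² = (2J+1)·Δ·N² = 8/5
  k=0: +1/(0!·1!·0!·2!·0!·1!) = 1/2
Σ = 1/2  ⇒  CG² = 8/5·1/2² = 2/5
CG = +√(2/5) = +0.632456

+0.632456  (= +√(2/5))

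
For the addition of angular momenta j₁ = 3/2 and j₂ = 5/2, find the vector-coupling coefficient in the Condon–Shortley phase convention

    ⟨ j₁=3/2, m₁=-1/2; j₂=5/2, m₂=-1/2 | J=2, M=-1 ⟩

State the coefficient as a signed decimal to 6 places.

-0.545545

triangle: 2!·1!·3!/7! = 12/5040
(j±m)!: 1!·2!·2!·3!·1!·3! = 144
prefactor² = (2J+1)·Δ·N² = 12/7
  k=1: −1/(1!·1!·1!·1!·0!·2!) = -1/2
  k=2: +1/(2!·0!·0!·0!·1!·3!) = 1/12
Σ = -5/12  ⇒  CG² = 12/7·(-5/12)² = 25/84
CG = −√(25/84) = -0.545545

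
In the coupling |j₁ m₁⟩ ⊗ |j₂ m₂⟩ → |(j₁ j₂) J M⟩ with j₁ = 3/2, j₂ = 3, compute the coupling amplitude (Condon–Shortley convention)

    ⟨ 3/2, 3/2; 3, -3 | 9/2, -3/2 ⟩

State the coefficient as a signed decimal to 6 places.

√[10·0!3!6!/10! · 3!0!0!6!3!6!] = √(1555200/7)
  +(−1)^0/∏(0,0,0,0,3,6)! = 1/4320  (running 1/4320)
⟨..|..⟩ = √(1555200/7)·(1/4320) = +0.109109

+√(1/84) = +0.109109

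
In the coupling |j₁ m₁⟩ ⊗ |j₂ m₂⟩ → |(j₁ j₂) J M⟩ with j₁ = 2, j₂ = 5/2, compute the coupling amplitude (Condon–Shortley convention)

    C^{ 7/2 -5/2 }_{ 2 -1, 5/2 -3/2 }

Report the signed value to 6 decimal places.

√[8·1!3!4!/9! · 1!3!1!4!1!6!] = √(2304/7)
  +(−1)^0/∏(0,1,3,1,0,3)! = 1/36  (running 1/36)
  +(−1)^1/∏(1,0,2,0,1,4)! = -1/48  (running 1/144)
⟨..|..⟩ = √(2304/7)·(1/144) = +0.125988

+0.125988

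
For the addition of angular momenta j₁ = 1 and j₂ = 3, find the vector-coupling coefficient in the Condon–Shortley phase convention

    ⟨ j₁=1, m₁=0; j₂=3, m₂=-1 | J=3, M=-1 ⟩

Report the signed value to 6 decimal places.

triangle: 1!*1!*5!/8! = 120/40320
(j±m)!: 1!*1!*2!*4!*2!*4! = 2304
prefactor² = (2J+1)*Δ*N² = 48
  k=0: +1/(0!*1!*1!*2!*0!*3!) = 1/12
  k=1: −1/(1!*0!*0!*1!*1!*4!) = -1/24
Σ = 1/24  ⇒  CG² = 48*1/24² = 1/12
CG = +√(1/12) = +0.288675

+√(1/12) = +0.288675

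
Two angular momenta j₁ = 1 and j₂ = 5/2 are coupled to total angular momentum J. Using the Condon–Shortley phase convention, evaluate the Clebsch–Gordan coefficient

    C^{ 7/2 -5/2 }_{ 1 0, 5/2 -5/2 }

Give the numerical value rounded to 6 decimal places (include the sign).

+√(2/7) = +0.534522

√[8·0!2!5!/8! · 1!1!0!5!1!6!] = √(28800/7)
  +(−1)^0/∏(0,0,1,0,1,5)! = 1/120  (running 1/120)
⟨..|..⟩ = √(28800/7)·(1/120) = +0.534522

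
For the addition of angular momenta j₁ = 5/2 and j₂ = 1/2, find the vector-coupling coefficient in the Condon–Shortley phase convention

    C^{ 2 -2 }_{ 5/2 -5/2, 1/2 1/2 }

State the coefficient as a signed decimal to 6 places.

j₁+j₂−J=1  J+j₁−j₂=4  J−j₁+j₂=0  j₁+j₂+J+1=6
(j₁±m₁, j₂±m₂, J±M) = (0,5,1,0,0,4)
P² = 480
sum k=1..1:
  [1] −1/24 = -1/24
S = -1/24
C² = P²·S² = 5/6 ; C = -0.912871

−√(5/6) ≈ -0.912871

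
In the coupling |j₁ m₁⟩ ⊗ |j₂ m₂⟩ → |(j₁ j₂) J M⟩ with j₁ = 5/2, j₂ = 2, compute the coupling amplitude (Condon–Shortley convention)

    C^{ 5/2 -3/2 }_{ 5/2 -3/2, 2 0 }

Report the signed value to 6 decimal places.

√[6·2!3!2!/8! · 1!4!2!2!1!4!] = √(288/35)
  +(−1)^1/∏(1,1,3,1,0,1)! = -1/6  (running -1/6)
  +(−1)^2/∏(2,0,2,0,1,2)! = 1/8  (running -1/24)
⟨..|..⟩ = √(288/35)·(-1/24) = -0.119523

−√(1/70) ≈ -0.119523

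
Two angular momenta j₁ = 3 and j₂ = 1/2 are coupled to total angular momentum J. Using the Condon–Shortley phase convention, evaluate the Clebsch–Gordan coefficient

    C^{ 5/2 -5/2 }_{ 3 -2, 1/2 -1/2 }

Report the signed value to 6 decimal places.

√[6·1!5!0!/7! · 1!5!0!1!0!5!] = √(14400/7)
  +(−1)^0/∏(0,1,5,0,0,0)! = 1/120  (running 1/120)
⟨..|..⟩ = √(14400/7)·(1/120) = +0.377964

+√(1/7) = +0.377964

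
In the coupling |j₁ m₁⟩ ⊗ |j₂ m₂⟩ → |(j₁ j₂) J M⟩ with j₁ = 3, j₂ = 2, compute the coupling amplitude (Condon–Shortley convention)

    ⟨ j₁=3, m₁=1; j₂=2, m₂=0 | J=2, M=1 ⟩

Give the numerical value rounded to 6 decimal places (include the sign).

√[5·3!3!1!/8! · 4!2!2!2!3!1!] = √(36/7)
  +(−1)^1/∏(1,2,1,1,2,0)! = -1/4  (running -1/4)
  +(−1)^2/∏(2,1,0,0,3,1)! = 1/12  (running -1/6)
⟨..|..⟩ = √(36/7)·(-1/6) = -0.377964

-0.377964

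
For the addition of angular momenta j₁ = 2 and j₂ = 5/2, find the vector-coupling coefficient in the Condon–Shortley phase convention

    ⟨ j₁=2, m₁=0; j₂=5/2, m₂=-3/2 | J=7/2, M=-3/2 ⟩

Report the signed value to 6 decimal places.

√[8·1!3!4!/9! · 2!2!1!4!2!5!] = √(512/7)
  +(−1)^0/∏(0,1,2,1,1,3)! = 1/12  (running 1/12)
  +(−1)^1/∏(1,0,1,0,2,4)! = -1/48  (running 1/16)
⟨..|..⟩ = √(512/7)·(1/16) = +0.534522

+√(2/7) ≈ +0.534522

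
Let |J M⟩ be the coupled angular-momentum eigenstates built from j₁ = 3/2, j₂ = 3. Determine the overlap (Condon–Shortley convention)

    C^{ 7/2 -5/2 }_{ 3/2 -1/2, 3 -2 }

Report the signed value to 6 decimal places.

+0.377964  (= +√(1/7))

√[8·1!2!5!/9! · 1!2!1!5!1!6!] = √(6400/7)
  +(−1)^0/∏(0,1,2,1,0,4)! = 1/48  (running 1/48)
  +(−1)^1/∏(1,0,1,0,1,5)! = -1/120  (running 1/80)
⟨..|..⟩ = √(6400/7)·(1/80) = +0.377964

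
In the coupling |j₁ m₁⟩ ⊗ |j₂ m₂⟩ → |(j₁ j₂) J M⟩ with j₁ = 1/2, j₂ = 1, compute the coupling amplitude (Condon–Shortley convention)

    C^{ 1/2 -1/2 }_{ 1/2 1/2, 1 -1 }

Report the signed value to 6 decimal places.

+√(2/3) = +0.816497

triangle: 1!·0!·1!/3! = 1/6
(j±m)!: 1!·0!·0!·2!·0!·1! = 2
prefactor² = (2J+1)·Δ·N² = 2/3
  k=0: +1/(0!·1!·0!·0!·0!·1!) = 1
Σ = 1  ⇒  CG² = 2/3·1² = 2/3
CG = +√(2/3) = +0.816497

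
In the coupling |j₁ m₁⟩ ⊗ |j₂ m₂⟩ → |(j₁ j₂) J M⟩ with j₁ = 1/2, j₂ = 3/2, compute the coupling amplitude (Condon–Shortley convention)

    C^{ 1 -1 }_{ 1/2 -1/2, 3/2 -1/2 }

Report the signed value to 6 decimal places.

√[3·1!0!2!/4! · 0!1!1!2!0!2!] = √(1)
  +(−1)^1/∏(1,0,0,0,0,2)! = -1/2  (running -1/2)
⟨..|..⟩ = √(1)·(-1/2) = -0.500000

-0.500000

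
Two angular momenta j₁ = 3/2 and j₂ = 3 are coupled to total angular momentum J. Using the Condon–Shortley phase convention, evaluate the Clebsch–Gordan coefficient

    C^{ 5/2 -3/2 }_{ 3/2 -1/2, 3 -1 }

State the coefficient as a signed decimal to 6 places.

j₁+j₂−J=2  J+j₁−j₂=1  J−j₁+j₂=4  j₁+j₂+J+1=8
(j₁±m₁, j₂±m₂, J±M) = (1,2,2,4,1,4)
P² = 576/35
sum k=1..2:
  [1] −1/6 = -1/6
  [2] +1/48 = 1/48
S = -7/48
C² = P²·S² = 7/20 ; C = -0.591608

-0.591608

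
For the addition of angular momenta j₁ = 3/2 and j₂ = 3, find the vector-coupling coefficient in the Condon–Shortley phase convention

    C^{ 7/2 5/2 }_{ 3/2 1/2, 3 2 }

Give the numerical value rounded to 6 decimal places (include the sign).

-0.377964

j₁+j₂−J=1  J+j₁−j₂=2  J−j₁+j₂=5  j₁+j₂+J+1=9
(j₁±m₁, j₂±m₂, J±M) = (2,1,5,1,6,1)
P² = 6400/7
sum k=0..1:
  [0] +1/120 = 1/120
  [1] −1/48 = -1/48
S = -1/80
C² = P²·S² = 1/7 ; C = -0.377964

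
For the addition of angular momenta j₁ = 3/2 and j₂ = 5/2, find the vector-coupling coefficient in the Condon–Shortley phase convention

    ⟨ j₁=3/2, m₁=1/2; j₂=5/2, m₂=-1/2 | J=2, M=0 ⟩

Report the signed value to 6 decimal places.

-0.267261

j₁+j₂−J=2  J+j₁−j₂=1  J−j₁+j₂=3  j₁+j₂+J+1=7
(j₁±m₁, j₂±m₂, J±M) = (2,1,2,3,2,2)
P² = 8/7
sum k=0..1:
  [0] +1/4 = 1/4
  [1] −1/2 = -1/2
S = -1/4
C² = P²·S² = 1/14 ; C = -0.267261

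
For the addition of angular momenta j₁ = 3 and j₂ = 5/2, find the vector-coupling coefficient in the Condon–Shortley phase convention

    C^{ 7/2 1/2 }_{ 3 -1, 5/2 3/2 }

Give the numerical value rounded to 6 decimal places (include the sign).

+√(8/63) ≈ +0.356348

j₁+j₂−J=2  J+j₁−j₂=4  J−j₁+j₂=3  j₁+j₂+J+1=10
(j₁±m₁, j₂±m₂, J±M) = (2,4,4,1,4,3)
P² = 18432/175
sum k=1..2:
  [1] −1/36 = -1/36
  [2] +1/16 = 1/16
S = 5/144
C² = P²·S² = 8/63 ; C = +0.356348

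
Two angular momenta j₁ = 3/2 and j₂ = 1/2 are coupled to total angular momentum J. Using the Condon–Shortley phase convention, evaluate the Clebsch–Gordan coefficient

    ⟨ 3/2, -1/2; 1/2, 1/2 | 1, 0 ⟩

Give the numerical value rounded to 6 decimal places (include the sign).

√[3·1!2!0!/4! · 1!2!1!0!1!1!] = √(1/2)
  +(−1)^1/∏(1,0,1,0,1,0)! = -1  (running -1)
⟨..|..⟩ = √(1/2)·(-1) = -0.707107

−√(1/2) ≈ -0.707107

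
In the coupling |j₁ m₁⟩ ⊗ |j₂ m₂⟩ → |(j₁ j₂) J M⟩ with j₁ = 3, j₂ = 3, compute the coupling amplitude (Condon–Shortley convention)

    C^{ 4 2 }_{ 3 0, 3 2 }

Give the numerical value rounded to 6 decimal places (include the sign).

+0.139573  (= +√(3/154))

j₁+j₂−J=2  J+j₁−j₂=4  J−j₁+j₂=4  j₁+j₂+J+1=11
(j₁±m₁, j₂±m₂, J±M) = (3,3,5,1,6,2)
P² = 124416/77
sum k=1..2:
  [1] −1/96 = -1/96
  [2] +1/72 = 1/72
S = 1/288
C² = P²·S² = 3/154 ; C = +0.139573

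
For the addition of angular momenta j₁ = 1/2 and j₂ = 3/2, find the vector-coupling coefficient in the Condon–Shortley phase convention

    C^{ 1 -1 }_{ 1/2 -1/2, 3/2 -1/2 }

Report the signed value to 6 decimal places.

triangle: 1!*0!*2!/4! = 2/24
(j±m)!: 0!*1!*1!*2!*0!*2! = 4
prefactor² = (2J+1)*Δ*N² = 1
  k=1: −1/(1!*0!*0!*0!*0!*2!) = -1/2
Σ = -1/2  ⇒  CG² = 1*(-1/2)² = 1/4
CG = −√(1/4) = -0.500000

−√(1/4) = -0.500000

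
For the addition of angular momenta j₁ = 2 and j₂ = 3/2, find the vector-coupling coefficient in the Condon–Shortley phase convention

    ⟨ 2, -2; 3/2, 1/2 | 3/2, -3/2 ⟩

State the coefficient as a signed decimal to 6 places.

triangle: 2!*2!*1!/6! = 4/720
(j±m)!: 0!*4!*2!*1!*0!*3! = 288
prefactor² = (2J+1)*Δ*N² = 32/5
  k=2: +1/(2!*0!*2!*0!*0!*1!) = 1/4
Σ = 1/4  ⇒  CG² = 32/5*1/4² = 2/5
CG = +√(2/5) = +0.632456

+0.632456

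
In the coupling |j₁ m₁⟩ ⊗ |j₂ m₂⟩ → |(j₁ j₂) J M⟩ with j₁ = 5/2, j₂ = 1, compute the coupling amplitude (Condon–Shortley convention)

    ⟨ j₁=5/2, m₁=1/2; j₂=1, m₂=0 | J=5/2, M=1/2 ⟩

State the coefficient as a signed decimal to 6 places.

+√(1/35) = +0.169031

triangle: 1!×4!×1!/7! = 24/5040
(j±m)!: 3!×2!×1!×1!×3!×2! = 144
prefactor² = (2J+1)×Δ×N² = 144/35
  k=0: +1/(0!×1!×2!×1!×2!×0!) = 1/4
  k=1: −1/(1!×0!×1!×0!×3!×1!) = -1/6
Σ = 1/12  ⇒  CG² = 144/35×1/12² = 1/35
CG = +√(1/35) = +0.169031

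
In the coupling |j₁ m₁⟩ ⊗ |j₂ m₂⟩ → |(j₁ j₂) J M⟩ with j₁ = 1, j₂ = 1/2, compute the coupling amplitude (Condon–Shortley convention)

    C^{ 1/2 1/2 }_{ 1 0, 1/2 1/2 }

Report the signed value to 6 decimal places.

-0.577350  (= −√(1/3))

j₁+j₂−J=1  J+j₁−j₂=1  J−j₁+j₂=0  j₁+j₂+J+1=3
(j₁±m₁, j₂±m₂, J±M) = (1,1,1,0,1,0)
P² = 1/3
sum k=1..1:
  [1] −1/1 = -1
S = -1
C² = P²·S² = 1/3 ; C = -0.577350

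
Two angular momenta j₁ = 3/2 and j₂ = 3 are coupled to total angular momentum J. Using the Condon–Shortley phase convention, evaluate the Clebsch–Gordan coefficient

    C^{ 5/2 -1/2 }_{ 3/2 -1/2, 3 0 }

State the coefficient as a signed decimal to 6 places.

triangle: 2!·1!·4!/8! = 48/40320
(j±m)!: 1!·2!·3!·3!·2!·3! = 864
prefactor² = (2J+1)·Δ·N² = 216/35
  k=1: −1/(1!·1!·1!·2!·0!·2!) = -1/4
  k=2: +1/(2!·0!·0!·1!·1!·3!) = 1/12
Σ = -1/6  ⇒  CG² = 216/35·(-1/6)² = 6/35
CG = −√(6/35) = -0.414039

−√(6/35) ≈ -0.414039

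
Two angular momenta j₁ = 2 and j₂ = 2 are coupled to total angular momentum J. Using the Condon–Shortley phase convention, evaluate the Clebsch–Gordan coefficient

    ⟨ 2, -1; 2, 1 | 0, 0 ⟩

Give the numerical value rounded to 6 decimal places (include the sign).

j₁+j₂−J=4  J+j₁−j₂=0  J−j₁+j₂=0  j₁+j₂+J+1=5
(j₁±m₁, j₂±m₂, J±M) = (1,3,3,1,0,0)
P² = 36/5
sum k=3..3:
  [3] −1/6 = -1/6
S = -1/6
C² = P²·S² = 1/5 ; C = -0.447214

-0.447214  (= −√(1/5))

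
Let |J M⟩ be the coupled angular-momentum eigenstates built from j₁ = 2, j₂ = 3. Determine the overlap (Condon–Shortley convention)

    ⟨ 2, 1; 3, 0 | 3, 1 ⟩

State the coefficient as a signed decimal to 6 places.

-0.182574

√[7·2!2!4!/9! · 3!1!3!3!4!2!] = √(96/5)
  +(−1)^0/∏(0,2,1,3,1,1)! = 1/12  (running 1/12)
  +(−1)^1/∏(1,1,0,2,2,2)! = -1/8  (running -1/24)
⟨..|..⟩ = √(96/5)·(-1/24) = -0.182574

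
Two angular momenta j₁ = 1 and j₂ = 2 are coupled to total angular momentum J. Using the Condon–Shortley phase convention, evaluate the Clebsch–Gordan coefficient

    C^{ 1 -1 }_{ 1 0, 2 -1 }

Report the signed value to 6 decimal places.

j₁+j₂−J=2  J+j₁−j₂=0  J−j₁+j₂=2  j₁+j₂+J+1=5
(j₁±m₁, j₂±m₂, J±M) = (1,1,1,3,0,2)
P² = 6/5
sum k=1..1:
  [1] −1/2 = -1/2
S = -1/2
C² = P²·S² = 3/10 ; C = -0.547723

−√(3/10) = -0.547723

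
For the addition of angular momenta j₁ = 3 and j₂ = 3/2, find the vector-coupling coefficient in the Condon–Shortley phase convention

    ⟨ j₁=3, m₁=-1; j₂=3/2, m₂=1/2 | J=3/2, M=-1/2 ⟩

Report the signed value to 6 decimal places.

j₁+j₂−J=3  J+j₁−j₂=3  J−j₁+j₂=0  j₁+j₂+J+1=7
(j₁±m₁, j₂±m₂, J±M) = (2,4,2,1,1,2)
P² = 192/35
sum k=2..2:
  [2] +1/4 = 1/4
S = 1/4
C² = P²·S² = 12/35 ; C = +0.585540

+0.585540  (= +√(12/35))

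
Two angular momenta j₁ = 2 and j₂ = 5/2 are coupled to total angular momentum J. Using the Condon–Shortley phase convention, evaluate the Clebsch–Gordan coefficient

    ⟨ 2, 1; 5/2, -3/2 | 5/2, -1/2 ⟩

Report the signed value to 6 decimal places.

√[6·2!2!3!/8! · 3!1!1!4!2!3!] = √(216/35)
  +(−1)^0/∏(0,2,1,1,1,2)! = 1/4  (running 1/4)
  +(−1)^1/∏(1,1,0,0,2,3)! = -1/12  (running 1/6)
⟨..|..⟩ = √(216/35)·(1/6) = +0.414039

+√(6/35) ≈ +0.414039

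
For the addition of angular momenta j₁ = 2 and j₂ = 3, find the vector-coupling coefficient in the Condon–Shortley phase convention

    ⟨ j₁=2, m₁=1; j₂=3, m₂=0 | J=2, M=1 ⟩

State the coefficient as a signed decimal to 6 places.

-0.534522

√[5·3!1!3!/8! · 3!1!3!3!3!1!] = √(81/14)
  +(−1)^0/∏(0,3,1,3,0,0)! = 1/36  (running 1/36)
  +(−1)^1/∏(1,2,0,2,1,1)! = -1/4  (running -2/9)
⟨..|..⟩ = √(81/14)·(-2/9) = -0.534522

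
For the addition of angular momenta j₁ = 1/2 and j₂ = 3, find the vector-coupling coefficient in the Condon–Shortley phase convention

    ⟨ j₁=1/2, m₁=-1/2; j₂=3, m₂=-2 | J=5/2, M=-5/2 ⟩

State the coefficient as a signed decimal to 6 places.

j₁+j₂−J=1  J+j₁−j₂=0  J−j₁+j₂=5  j₁+j₂+J+1=7
(j₁±m₁, j₂±m₂, J±M) = (0,1,1,5,0,5)
P² = 14400/7
sum k=1..1:
  [1] −1/120 = -1/120
S = -1/120
C² = P²·S² = 1/7 ; C = -0.377964

-0.377964  (= −√(1/7))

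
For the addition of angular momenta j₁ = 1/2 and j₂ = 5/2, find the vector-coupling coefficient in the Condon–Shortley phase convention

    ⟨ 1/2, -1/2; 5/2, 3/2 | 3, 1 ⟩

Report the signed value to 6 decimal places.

+0.577350

j₁+j₂−J=0  J+j₁−j₂=1  J−j₁+j₂=5  j₁+j₂+J+1=7
(j₁±m₁, j₂±m₂, J±M) = (0,1,4,1,4,2)
P² = 192
sum k=0..0:
  [0] +1/24 = 1/24
S = 1/24
C² = P²·S² = 1/3 ; C = +0.577350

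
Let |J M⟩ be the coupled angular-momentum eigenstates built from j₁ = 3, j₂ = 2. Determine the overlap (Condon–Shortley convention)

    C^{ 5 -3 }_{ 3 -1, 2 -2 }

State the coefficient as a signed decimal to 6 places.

+0.577350  (= +√(1/3))

j₁+j₂−J=0  J+j₁−j₂=6  J−j₁+j₂=4  j₁+j₂+J+1=11
(j₁±m₁, j₂±m₂, J±M) = (2,4,0,4,2,8)
P² = 442368
sum k=0..0:
  [0] +1/1152 = 1/1152
S = 1/1152
C² = P²·S² = 1/3 ; C = +0.577350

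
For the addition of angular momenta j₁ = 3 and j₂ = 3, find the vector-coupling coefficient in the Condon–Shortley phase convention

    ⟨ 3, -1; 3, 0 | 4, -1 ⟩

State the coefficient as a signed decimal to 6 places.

−√(15/154) ≈ -0.312094

j₁+j₂−J=2  J+j₁−j₂=4  J−j₁+j₂=4  j₁+j₂+J+1=11
(j₁±m₁, j₂±m₂, J±M) = (2,4,3,3,3,5)
P² = 124416/385
sum k=0..2:
  [0] +1/288 = 1/288
  [1] −1/24 = -1/24
  [2] +1/48 = 1/48
S = -5/288
C² = P²·S² = 15/154 ; C = -0.312094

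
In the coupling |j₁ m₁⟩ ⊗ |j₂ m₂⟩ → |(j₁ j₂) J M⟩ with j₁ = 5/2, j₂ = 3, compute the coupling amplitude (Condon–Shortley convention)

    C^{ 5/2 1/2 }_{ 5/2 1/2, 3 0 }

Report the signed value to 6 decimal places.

-0.276026  (= −√(8/105))

√[6·3!2!3!/9! · 3!2!3!3!3!2!] = √(216/35)
  +(−1)^0/∏(0,3,2,3,0,0)! = 1/72  (running 1/72)
  +(−1)^1/∏(1,2,1,2,1,1)! = -1/4  (running -17/72)
  +(−1)^2/∏(2,1,0,1,2,2)! = 1/8  (running -1/9)
⟨..|..⟩ = √(216/35)·(-1/9) = -0.276026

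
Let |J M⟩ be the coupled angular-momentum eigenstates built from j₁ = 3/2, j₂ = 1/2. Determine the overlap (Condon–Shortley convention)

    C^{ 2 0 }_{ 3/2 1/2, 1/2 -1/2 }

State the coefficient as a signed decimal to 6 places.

+√(1/2) = +0.707107

j₁+j₂−J=0  J+j₁−j₂=3  J−j₁+j₂=1  j₁+j₂+J+1=5
(j₁±m₁, j₂±m₂, J±M) = (2,1,0,1,2,2)
P² = 2
sum k=0..0:
  [0] +1/2 = 1/2
S = 1/2
C² = P²·S² = 1/2 ; C = +0.707107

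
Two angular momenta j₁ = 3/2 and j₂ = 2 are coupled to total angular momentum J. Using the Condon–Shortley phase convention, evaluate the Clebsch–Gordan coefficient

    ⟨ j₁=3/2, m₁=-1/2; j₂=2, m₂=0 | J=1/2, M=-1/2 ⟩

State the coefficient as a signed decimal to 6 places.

j₁+j₂−J=3  J+j₁−j₂=0  J−j₁+j₂=1  j₁+j₂+J+1=5
(j₁±m₁, j₂±m₂, J±M) = (1,2,2,2,0,1)
P² = 4/5
sum k=2..2:
  [2] +1/2 = 1/2
S = 1/2
C² = P²·S² = 1/5 ; C = +0.447214

+0.447214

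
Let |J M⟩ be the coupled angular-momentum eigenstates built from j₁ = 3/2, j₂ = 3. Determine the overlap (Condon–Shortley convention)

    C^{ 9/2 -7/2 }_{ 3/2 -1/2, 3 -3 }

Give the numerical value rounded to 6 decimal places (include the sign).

+√(1/3) ≈ +0.577350

j₁+j₂−J=0  J+j₁−j₂=3  J−j₁+j₂=6  j₁+j₂+J+1=10
(j₁±m₁, j₂±m₂, J±M) = (1,2,0,6,1,8)
P² = 691200
sum k=0..0:
  [0] +1/1440 = 1/1440
S = 1/1440
C² = P²·S² = 1/3 ; C = +0.577350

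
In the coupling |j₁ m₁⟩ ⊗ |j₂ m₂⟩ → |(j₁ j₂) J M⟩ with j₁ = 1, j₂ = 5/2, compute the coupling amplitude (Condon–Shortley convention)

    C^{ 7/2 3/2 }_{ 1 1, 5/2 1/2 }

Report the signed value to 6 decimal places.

+0.690066  (= +√(10/21))

√[8·0!2!5!/8! · 2!0!3!2!5!2!] = √(1920/7)
  +(−1)^0/∏(0,0,0,3,2,2)! = 1/24  (running 1/24)
⟨..|..⟩ = √(1920/7)·(1/24) = +0.690066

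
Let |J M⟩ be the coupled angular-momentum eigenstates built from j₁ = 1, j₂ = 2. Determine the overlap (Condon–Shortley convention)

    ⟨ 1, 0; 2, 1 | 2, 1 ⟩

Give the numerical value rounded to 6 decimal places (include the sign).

−√(1/6) = -0.408248

triangle: 1!*1!*3!/6! = 6/720
(j±m)!: 1!*1!*3!*1!*3!*1! = 36
prefactor² = (2J+1)*Δ*N² = 3/2
  k=0: +1/(0!*1!*1!*3!*0!*0!) = 1/6
  k=1: −1/(1!*0!*0!*2!*1!*1!) = -1/2
Σ = -1/3  ⇒  CG² = 3/2*(-1/3)² = 1/6
CG = −√(1/6) = -0.408248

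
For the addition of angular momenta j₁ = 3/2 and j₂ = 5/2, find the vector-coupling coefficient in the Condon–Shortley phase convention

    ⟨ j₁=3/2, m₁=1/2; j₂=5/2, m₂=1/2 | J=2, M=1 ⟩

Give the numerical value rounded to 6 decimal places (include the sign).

√[5·2!1!3!/7! · 2!1!3!2!3!1!] = √(12/7)
  +(−1)^0/∏(0,2,1,3,0,0)! = 1/12  (running 1/12)
  +(−1)^1/∏(1,1,0,2,1,1)! = -1/2  (running -5/12)
⟨..|..⟩ = √(12/7)·(-5/12) = -0.545545

−√(25/84) ≈ -0.545545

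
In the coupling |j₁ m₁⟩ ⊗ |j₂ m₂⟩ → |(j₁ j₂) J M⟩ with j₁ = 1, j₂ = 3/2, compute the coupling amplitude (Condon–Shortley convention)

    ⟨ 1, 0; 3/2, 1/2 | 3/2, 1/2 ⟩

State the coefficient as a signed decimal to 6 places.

j₁+j₂−J=1  J+j₁−j₂=1  J−j₁+j₂=2  j₁+j₂+J+1=5
(j₁±m₁, j₂±m₂, J±M) = (1,1,2,1,2,1)
P² = 4/15
sum k=0..1:
  [0] +1/2 = 1/2
  [1] −1/1 = -1
S = -1/2
C² = P²·S² = 1/15 ; C = -0.258199

−√(1/15) ≈ -0.258199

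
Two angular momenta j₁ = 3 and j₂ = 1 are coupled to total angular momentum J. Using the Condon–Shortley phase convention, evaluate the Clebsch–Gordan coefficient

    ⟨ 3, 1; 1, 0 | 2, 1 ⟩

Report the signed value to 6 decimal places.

-0.617213  (= −√(8/21))

j₁+j₂−J=2  J+j₁−j₂=4  J−j₁+j₂=0  j₁+j₂+J+1=7
(j₁±m₁, j₂±m₂, J±M) = (4,2,1,1,3,1)
P² = 96/7
sum k=1..1:
  [1] −1/6 = -1/6
S = -1/6
C² = P²·S² = 8/21 ; C = -0.617213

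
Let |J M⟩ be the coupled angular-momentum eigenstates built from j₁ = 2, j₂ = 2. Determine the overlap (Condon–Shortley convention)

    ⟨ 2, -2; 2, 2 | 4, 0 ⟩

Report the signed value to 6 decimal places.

+√(1/70) ≈ +0.119523

j₁+j₂−J=0  J+j₁−j₂=4  J−j₁+j₂=4  j₁+j₂+J+1=9
(j₁±m₁, j₂±m₂, J±M) = (0,4,4,0,4,4)
P² = 165888/35
sum k=0..0:
  [0] +1/576 = 1/576
S = 1/576
C² = P²·S² = 1/70 ; C = +0.119523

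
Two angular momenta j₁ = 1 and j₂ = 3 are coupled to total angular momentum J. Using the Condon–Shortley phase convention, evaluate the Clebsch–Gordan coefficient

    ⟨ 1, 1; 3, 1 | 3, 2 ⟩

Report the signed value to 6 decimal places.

triangle: 1!·1!·5!/8! = 120/40320
(j±m)!: 2!·0!·4!·2!·5!·1! = 11520
prefactor² = (2J+1)·Δ·N² = 240
  k=0: +1/(0!·1!·0!·4!·1!·1!) = 1/24
Σ = 1/24  ⇒  CG² = 240·1/24² = 5/12
CG = +√(5/12) = +0.645497

+0.645497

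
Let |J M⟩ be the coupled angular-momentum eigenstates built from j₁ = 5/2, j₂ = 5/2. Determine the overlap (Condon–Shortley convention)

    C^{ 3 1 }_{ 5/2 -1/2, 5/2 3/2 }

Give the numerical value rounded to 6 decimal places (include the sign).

j₁+j₂−J=2  J+j₁−j₂=3  J−j₁+j₂=3  j₁+j₂+J+1=9
(j₁±m₁, j₂±m₂, J±M) = (2,3,4,1,4,2)
P² = 96/5
sum k=1..2:
  [1] −1/12 = -1/12
  [2] +1/8 = 1/8
S = 1/24
C² = P²·S² = 1/30 ; C = +0.182574

+√(1/30) ≈ +0.182574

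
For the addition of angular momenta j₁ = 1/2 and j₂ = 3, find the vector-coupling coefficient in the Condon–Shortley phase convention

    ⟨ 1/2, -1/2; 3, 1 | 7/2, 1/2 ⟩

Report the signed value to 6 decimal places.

j₁+j₂−J=0  J+j₁−j₂=1  J−j₁+j₂=6  j₁+j₂+J+1=8
(j₁±m₁, j₂±m₂, J±M) = (0,1,4,2,4,3)
P² = 6912/7
sum k=0..0:
  [0] +1/48 = 1/48
S = 1/48
C² = P²·S² = 3/7 ; C = +0.654654

+0.654654  (= +√(3/7))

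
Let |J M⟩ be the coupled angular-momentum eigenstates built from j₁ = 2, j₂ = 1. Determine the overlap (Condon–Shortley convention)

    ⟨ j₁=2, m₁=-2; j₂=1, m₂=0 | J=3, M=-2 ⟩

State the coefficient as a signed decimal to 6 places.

√[7·0!4!2!/7! · 0!4!1!1!1!5!] = √(192)
  +(−1)^0/∏(0,0,4,1,0,1)! = 1/24  (running 1/24)
⟨..|..⟩ = √(192)·(1/24) = +0.577350

+√(1/3) = +0.577350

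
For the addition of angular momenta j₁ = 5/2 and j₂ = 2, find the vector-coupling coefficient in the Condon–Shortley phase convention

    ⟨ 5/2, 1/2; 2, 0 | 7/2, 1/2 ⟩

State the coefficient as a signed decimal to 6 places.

j₁+j₂−J=1  J+j₁−j₂=4  J−j₁+j₂=3  j₁+j₂+J+1=9
(j₁±m₁, j₂±m₂, J±M) = (3,2,2,2,4,3)
P² = 768/35
sum k=0..1:
  [0] +1/8 = 1/8
  [1] −1/12 = -1/12
S = 1/24
C² = P²·S² = 4/105 ; C = +0.195180

+0.195180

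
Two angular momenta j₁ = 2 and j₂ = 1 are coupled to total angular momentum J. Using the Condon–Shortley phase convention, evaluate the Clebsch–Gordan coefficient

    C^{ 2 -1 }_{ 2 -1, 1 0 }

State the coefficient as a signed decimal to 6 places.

−√(1/6) ≈ -0.408248

√[5·1!3!1!/6! · 1!3!1!1!1!3!] = √(3/2)
  +(−1)^0/∏(0,1,3,1,0,0)! = 1/6  (running 1/6)
  +(−1)^1/∏(1,0,2,0,1,1)! = -1/2  (running -1/3)
⟨..|..⟩ = √(3/2)·(-1/3) = -0.408248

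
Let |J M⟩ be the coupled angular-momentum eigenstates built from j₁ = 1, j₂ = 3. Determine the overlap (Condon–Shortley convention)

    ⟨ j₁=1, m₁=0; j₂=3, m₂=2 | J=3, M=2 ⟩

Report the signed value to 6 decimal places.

−√(1/3) = -0.577350

triangle: 1!·1!·5!/8! = 120/40320
(j±m)!: 1!·1!·5!·1!·5!·1! = 14400
prefactor² = (2J+1)·Δ·N² = 300
  k=0: +1/(0!·1!·1!·5!·0!·0!) = 1/120
  k=1: −1/(1!·0!·0!·4!·1!·1!) = -1/24
Σ = -1/30  ⇒  CG² = 300·(-1/30)² = 1/3
CG = −√(1/3) = -0.577350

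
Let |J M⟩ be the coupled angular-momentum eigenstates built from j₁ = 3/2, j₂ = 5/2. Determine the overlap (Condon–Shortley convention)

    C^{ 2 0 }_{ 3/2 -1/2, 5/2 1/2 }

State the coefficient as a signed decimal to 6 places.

−√(1/14) = -0.267261

j₁+j₂−J=2  J+j₁−j₂=1  J−j₁+j₂=3  j₁+j₂+J+1=7
(j₁±m₁, j₂±m₂, J±M) = (1,2,3,2,2,2)
P² = 8/7
sum k=1..2:
  [1] −1/2 = -1/2
  [2] +1/4 = 1/4
S = -1/4
C² = P²·S² = 1/14 ; C = -0.267261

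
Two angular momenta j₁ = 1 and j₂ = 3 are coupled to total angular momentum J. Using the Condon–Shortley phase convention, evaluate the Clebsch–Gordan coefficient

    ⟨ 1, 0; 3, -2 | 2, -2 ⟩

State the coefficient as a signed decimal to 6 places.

−√(5/21) ≈ -0.487950

j₁+j₂−J=2  J+j₁−j₂=0  J−j₁+j₂=4  j₁+j₂+J+1=7
(j₁±m₁, j₂±m₂, J±M) = (1,1,1,5,0,4)
P² = 960/7
sum k=1..1:
  [1] −1/24 = -1/24
S = -1/24
C² = P²·S² = 5/21 ; C = -0.487950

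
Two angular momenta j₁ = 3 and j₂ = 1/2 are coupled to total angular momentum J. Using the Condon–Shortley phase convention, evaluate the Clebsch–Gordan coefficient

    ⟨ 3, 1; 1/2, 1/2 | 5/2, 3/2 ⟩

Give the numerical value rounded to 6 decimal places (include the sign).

√[6·1!5!0!/7! · 4!2!1!0!4!1!] = √(1152/7)
  +(−1)^1/∏(1,0,1,0,4,0)! = -1/24  (running -1/24)
⟨..|..⟩ = √(1152/7)·(-1/24) = -0.534522

−√(2/7) = -0.534522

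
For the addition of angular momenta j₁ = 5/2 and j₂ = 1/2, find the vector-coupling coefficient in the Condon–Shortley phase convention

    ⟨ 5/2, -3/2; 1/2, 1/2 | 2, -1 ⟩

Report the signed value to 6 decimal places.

−√(2/3) = -0.816497

triangle: 1!×4!×0!/6! = 24/720
(j±m)!: 1!×4!×1!×0!×1!×3! = 144
prefactor² = (2J+1)×Δ×N² = 24
  k=1: −1/(1!×0!×3!×0!×1!×0!) = -1/6
Σ = -1/6  ⇒  CG² = 24×(-1/6)² = 2/3
CG = −√(2/3) = -0.816497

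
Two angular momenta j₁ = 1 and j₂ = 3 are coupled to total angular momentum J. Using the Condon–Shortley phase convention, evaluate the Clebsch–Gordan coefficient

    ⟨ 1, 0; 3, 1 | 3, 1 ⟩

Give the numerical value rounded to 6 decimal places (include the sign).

triangle: 1!*1!*5!/8! = 120/40320
(j±m)!: 1!*1!*4!*2!*4!*2! = 2304
prefactor² = (2J+1)*Δ*N² = 48
  k=0: +1/(0!*1!*1!*4!*0!*1!) = 1/24
  k=1: −1/(1!*0!*0!*3!*1!*2!) = -1/12
Σ = -1/24  ⇒  CG² = 48*(-1/24)² = 1/12
CG = −√(1/12) = -0.288675

-0.288675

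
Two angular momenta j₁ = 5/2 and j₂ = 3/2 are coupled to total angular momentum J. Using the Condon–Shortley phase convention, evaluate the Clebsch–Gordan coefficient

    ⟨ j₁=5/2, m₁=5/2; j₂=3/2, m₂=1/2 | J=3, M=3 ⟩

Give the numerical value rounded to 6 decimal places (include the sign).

+0.790569  (= +√(5/8))

triangle: 1!×4!×2!/8! = 48/40320
(j±m)!: 5!×0!×2!×1!×6!×0! = 172800
prefactor² = (2J+1)×Δ×N² = 1440
  k=0: +1/(0!×1!×0!×2!×4!×0!) = 1/48
Σ = 1/48  ⇒  CG² = 1440×1/48² = 5/8
CG = +√(5/8) = +0.790569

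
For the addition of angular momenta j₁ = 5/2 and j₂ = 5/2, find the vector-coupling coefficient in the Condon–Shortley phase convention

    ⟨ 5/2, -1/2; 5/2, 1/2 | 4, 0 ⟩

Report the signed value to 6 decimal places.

√[9·1!4!4!/10! · 2!3!3!2!4!4!] = √(20736/175)
  +(−1)^0/∏(0,1,3,3,1,1)! = 1/36  (running 1/36)
  +(−1)^1/∏(1,0,2,2,2,2)! = -1/16  (running -5/144)
⟨..|..⟩ = √(20736/175)·(-5/144) = -0.377964

−√(1/7) = -0.377964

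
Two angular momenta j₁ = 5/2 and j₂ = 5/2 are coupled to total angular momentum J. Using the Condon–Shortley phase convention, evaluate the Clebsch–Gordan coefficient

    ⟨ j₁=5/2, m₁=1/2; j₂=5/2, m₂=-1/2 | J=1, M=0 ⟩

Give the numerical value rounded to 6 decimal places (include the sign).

triangle: 4!×1!×1!/7! = 24/5040
(j±m)!: 3!×2!×2!×3!×1!×1! = 144
prefactor² = (2J+1)×Δ×N² = 72/35
  k=1: −1/(1!×3!×1!×1!×0!×0!) = -1/6
  k=2: +1/(2!×2!×0!×0!×1!×1!) = 1/4
Σ = 1/12  ⇒  CG² = 72/35×1/12² = 1/70
CG = +√(1/70) = +0.119523

+0.119523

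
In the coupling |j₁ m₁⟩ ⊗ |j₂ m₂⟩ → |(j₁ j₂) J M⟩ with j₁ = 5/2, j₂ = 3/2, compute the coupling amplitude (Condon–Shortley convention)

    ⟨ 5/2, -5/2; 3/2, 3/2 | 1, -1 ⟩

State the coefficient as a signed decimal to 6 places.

-0.707107

triangle: 3!·2!·0!/6! = 12/720
(j±m)!: 0!·5!·3!·0!·0!·2! = 1440
prefactor² = (2J+1)·Δ·N² = 72
  k=3: −1/(3!·0!·2!·0!·0!·0!) = -1/12
Σ = -1/12  ⇒  CG² = 72·(-1/12)² = 1/2
CG = −√(1/2) = -0.707107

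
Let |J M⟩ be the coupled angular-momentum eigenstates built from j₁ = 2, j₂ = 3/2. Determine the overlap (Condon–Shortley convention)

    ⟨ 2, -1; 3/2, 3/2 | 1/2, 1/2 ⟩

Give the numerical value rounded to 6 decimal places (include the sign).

−√(1/10) ≈ -0.316228

√[2·3!1!0!/5! · 1!3!3!0!1!0!] = √(18/5)
  +(−1)^3/∏(3,0,0,0,1,0)! = -1/6  (running -1/6)
⟨..|..⟩ = √(18/5)·(-1/6) = -0.316228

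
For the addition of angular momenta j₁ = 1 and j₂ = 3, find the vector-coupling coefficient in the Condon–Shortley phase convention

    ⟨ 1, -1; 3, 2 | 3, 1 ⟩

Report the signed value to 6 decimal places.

-0.645497  (= −√(5/12))

√[7·1!1!5!/8! · 0!2!5!1!4!2!] = √(240)
  +(−1)^1/∏(1,0,1,4,0,1)! = -1/24  (running -1/24)
⟨..|..⟩ = √(240)·(-1/24) = -0.645497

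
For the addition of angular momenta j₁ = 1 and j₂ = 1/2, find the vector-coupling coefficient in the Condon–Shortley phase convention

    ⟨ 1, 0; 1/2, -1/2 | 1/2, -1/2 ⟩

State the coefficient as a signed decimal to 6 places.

+0.577350  (= +√(1/3))

j₁+j₂−J=1  J+j₁−j₂=1  J−j₁+j₂=0  j₁+j₂+J+1=3
(j₁±m₁, j₂±m₂, J±M) = (1,1,0,1,0,1)
P² = 1/3
sum k=0..0:
  [0] +1/1 = 1
S = 1
C² = P²·S² = 1/3 ; C = +0.577350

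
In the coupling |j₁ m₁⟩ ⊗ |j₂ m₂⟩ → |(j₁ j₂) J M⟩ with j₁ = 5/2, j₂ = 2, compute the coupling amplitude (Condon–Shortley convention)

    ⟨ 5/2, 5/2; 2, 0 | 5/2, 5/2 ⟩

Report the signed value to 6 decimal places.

triangle: 2!×3!×2!/8! = 24/40320
(j±m)!: 5!×0!×2!×2!×5!×0! = 57600
prefactor² = (2J+1)×Δ×N² = 1440/7
  k=0: +1/(0!×2!×0!×2!×3!×0!) = 1/24
Σ = 1/24  ⇒  CG² = 1440/7×1/24² = 5/14
CG = +√(5/14) = +0.597614

+√(5/14) ≈ +0.597614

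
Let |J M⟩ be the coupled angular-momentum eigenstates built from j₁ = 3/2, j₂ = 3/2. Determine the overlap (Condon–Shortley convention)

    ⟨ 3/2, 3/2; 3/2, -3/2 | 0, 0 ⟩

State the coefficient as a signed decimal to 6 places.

triangle: 3!×0!×0!/4! = 6/24
(j±m)!: 3!×0!×0!×3!×0!×0! = 36
prefactor² = (2J+1)×Δ×N² = 9
  k=0: +1/(0!×3!×0!×0!×0!×0!) = 1/6
Σ = 1/6  ⇒  CG² = 9×1/6² = 1/4
CG = +√(1/4) = +0.500000

+√(1/4) = +0.500000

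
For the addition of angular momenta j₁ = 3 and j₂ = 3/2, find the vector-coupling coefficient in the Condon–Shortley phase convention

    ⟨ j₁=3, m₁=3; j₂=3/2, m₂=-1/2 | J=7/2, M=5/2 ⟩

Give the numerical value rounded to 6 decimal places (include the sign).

+0.617213  (= +√(8/21))

√[8·1!5!2!/9! · 6!0!1!2!6!1!] = √(38400/7)
  +(−1)^0/∏(0,1,0,1,5,1)! = 1/120  (running 1/120)
⟨..|..⟩ = √(38400/7)·(1/120) = +0.617213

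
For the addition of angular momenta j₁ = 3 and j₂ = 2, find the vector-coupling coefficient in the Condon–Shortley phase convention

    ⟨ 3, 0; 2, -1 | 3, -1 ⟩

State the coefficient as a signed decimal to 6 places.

-0.182574  (= −√(1/30))

j₁+j₂−J=2  J+j₁−j₂=4  J−j₁+j₂=2  j₁+j₂+J+1=9
(j₁±m₁, j₂±m₂, J±M) = (3,3,1,3,2,4)
P² = 96/5
sum k=0..1:
  [0] +1/12 = 1/12
  [1] −1/8 = -1/8
S = -1/24
C² = P²·S² = 1/30 ; C = -0.182574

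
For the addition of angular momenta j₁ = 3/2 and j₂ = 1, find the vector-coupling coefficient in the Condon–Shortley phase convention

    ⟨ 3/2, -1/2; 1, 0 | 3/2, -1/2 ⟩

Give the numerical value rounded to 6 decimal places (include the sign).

√[4·1!2!1!/5! · 1!2!1!1!1!2!] = √(4/15)
  +(−1)^0/∏(0,1,2,1,0,0)! = 1/2  (running 1/2)
  +(−1)^1/∏(1,0,1,0,1,1)! = -1  (running -1/2)
⟨..|..⟩ = √(4/15)·(-1/2) = -0.258199

−√(1/15) ≈ -0.258199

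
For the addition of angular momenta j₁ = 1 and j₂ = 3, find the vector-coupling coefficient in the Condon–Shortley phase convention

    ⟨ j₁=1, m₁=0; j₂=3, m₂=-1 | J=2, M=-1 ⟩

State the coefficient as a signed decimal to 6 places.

triangle: 2!×0!×4!/7! = 48/5040
(j±m)!: 1!×1!×2!×4!×1!×3! = 288
prefactor² = (2J+1)×Δ×N² = 96/7
  k=1: −1/(1!×1!×0!×1!×0!×3!) = -1/6
Σ = -1/6  ⇒  CG² = 96/7×(-1/6)² = 8/21
CG = −√(8/21) = -0.617213

−√(8/21) = -0.617213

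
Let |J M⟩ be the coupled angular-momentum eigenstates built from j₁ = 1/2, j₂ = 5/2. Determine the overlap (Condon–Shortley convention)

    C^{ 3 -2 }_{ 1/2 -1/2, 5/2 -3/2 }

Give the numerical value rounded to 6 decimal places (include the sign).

triangle: 0!*1!*5!/7! = 120/5040
(j±m)!: 0!*1!*1!*4!*1!*5! = 2880
prefactor² = (2J+1)*Δ*N² = 480
  k=0: +1/(0!*0!*1!*1!*0!*4!) = 1/24
Σ = 1/24  ⇒  CG² = 480*1/24² = 5/6
CG = +√(5/6) = +0.912871

+0.912871  (= +√(5/6))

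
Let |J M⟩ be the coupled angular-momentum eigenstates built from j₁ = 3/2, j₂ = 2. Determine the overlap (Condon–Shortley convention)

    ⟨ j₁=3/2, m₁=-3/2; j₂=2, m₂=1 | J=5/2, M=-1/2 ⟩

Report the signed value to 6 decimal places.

-0.621059

triangle: 1!×2!×3!/7! = 12/5040
(j±m)!: 0!×3!×3!×1!×2!×3! = 432
prefactor² = (2J+1)×Δ×N² = 216/35
  k=1: −1/(1!×0!×2!×2!×0!×1!) = -1/4
Σ = -1/4  ⇒  CG² = 216/35×(-1/4)² = 27/70
CG = −√(27/70) = -0.621059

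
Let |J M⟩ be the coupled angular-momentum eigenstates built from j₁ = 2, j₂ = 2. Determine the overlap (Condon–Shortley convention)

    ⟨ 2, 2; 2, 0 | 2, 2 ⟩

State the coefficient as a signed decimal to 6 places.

+√(2/7) ≈ +0.534522

j₁+j₂−J=2  J+j₁−j₂=2  J−j₁+j₂=2  j₁+j₂+J+1=7
(j₁±m₁, j₂±m₂, J±M) = (4,0,2,2,4,0)
P² = 128/7
sum k=0..0:
  [0] +1/8 = 1/8
S = 1/8
C² = P²·S² = 2/7 ; C = +0.534522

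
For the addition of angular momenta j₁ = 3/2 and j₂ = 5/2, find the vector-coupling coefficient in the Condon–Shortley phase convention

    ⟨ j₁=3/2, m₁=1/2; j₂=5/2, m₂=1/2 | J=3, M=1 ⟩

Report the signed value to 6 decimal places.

triangle: 1!×2!×4!/8! = 48/40320
(j±m)!: 2!×1!×3!×2!×4!×2! = 1152
prefactor² = (2J+1)×Δ×N² = 48/5
  k=0: +1/(0!×1!×1!×3!×1!×1!) = 1/6
  k=1: −1/(1!×0!×0!×2!×2!×2!) = -1/8
Σ = 1/24  ⇒  CG² = 48/5×1/24² = 1/60
CG = +√(1/60) = +0.129099

+0.129099  (= +√(1/60))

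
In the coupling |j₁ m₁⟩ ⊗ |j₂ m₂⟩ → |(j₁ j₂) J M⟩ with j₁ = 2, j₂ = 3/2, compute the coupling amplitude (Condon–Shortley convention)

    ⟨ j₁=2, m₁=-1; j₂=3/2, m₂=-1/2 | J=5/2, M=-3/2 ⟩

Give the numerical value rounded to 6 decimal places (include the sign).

−√(1/35) = -0.169031

j₁+j₂−J=1  J+j₁−j₂=3  J−j₁+j₂=2  j₁+j₂+J+1=7
(j₁±m₁, j₂±m₂, J±M) = (1,3,1,2,1,4)
P² = 144/35
sum k=0..1:
  [0] +1/6 = 1/6
  [1] −1/4 = -1/4
S = -1/12
C² = P²·S² = 1/35 ; C = -0.169031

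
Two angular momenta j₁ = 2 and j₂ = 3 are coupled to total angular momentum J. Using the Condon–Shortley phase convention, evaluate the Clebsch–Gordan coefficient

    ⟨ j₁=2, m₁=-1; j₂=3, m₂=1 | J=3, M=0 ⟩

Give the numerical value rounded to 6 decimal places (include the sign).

√[7·2!2!4!/9! · 1!3!4!2!3!3!] = √(96/5)
  +(−1)^1/∏(1,1,2,3,0,1)! = -1/12  (running -1/12)
  +(−1)^2/∏(2,0,1,2,1,2)! = 1/8  (running 1/24)
⟨..|..⟩ = √(96/5)·(1/24) = +0.182574

+0.182574  (= +√(1/30))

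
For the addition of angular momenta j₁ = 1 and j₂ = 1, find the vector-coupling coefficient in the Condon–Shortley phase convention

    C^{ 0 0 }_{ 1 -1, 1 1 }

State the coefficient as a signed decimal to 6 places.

j₁+j₂−J=2  J+j₁−j₂=0  J−j₁+j₂=0  j₁+j₂+J+1=3
(j₁±m₁, j₂±m₂, J±M) = (0,2,2,0,0,0)
P² = 4/3
sum k=2..2:
  [2] +1/2 = 1/2
S = 1/2
C² = P²·S² = 1/3 ; C = +0.577350

+0.577350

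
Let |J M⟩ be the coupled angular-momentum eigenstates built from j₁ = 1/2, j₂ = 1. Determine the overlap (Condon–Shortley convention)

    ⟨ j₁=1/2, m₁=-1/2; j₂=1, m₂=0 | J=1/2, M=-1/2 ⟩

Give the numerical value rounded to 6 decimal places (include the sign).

-0.577350

j₁+j₂−J=1  J+j₁−j₂=0  J−j₁+j₂=1  j₁+j₂+J+1=3
(j₁±m₁, j₂±m₂, J±M) = (0,1,1,1,0,1)
P² = 1/3
sum k=1..1:
  [1] −1/1 = -1
S = -1
C² = P²·S² = 1/3 ; C = -0.577350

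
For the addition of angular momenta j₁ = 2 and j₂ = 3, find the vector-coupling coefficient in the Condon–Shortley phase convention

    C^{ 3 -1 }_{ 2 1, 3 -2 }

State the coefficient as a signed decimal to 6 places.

j₁+j₂−J=2  J+j₁−j₂=2  J−j₁+j₂=4  j₁+j₂+J+1=9
(j₁±m₁, j₂±m₂, J±M) = (3,1,1,5,2,4)
P² = 64
sum k=0..1:
  [0] +1/12 = 1/12
  [1] −1/48 = -1/48
S = 1/16
C² = P²·S² = 1/4 ; C = +0.500000

+0.500000  (= +√(1/4))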